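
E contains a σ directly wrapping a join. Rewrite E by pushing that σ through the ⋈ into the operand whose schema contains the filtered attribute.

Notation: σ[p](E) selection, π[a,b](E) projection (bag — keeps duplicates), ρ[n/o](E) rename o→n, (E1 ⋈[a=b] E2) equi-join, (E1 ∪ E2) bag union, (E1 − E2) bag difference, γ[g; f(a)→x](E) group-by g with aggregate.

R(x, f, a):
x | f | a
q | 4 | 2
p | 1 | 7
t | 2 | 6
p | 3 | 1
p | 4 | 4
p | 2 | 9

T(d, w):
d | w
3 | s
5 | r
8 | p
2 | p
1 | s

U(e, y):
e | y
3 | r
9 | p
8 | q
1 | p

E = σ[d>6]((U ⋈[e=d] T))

σ filters on d, owned by the right side.
E' = (U ⋈[e=d] σ[d>6](T))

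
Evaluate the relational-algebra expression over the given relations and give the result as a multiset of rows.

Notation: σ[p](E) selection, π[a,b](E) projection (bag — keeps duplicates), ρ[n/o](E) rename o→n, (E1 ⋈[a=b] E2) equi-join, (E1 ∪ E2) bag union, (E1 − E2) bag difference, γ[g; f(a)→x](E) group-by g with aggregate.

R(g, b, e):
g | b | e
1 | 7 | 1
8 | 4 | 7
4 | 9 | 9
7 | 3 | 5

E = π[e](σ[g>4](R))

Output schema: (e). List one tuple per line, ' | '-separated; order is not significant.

Per-node cardinality:
  R → 4
  σ[g>4](R) → 2
  π[e](σ[g>4](R)) → 2

== RESULT ==
e
5
7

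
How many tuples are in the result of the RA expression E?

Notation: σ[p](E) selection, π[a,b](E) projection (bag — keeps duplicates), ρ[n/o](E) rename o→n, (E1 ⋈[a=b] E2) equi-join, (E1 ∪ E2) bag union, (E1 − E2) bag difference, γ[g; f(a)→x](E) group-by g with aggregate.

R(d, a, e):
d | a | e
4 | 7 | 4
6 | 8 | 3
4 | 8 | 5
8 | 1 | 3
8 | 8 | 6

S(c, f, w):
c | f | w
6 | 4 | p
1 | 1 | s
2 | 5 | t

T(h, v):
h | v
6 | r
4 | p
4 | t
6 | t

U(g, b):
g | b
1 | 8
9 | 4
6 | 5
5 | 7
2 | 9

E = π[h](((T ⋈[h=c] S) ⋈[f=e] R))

Subexpression sizes:
  T → 4
  S → 3
  (T ⋈[h=c] S) → 2
  R → 5
  ((T ⋈[h=c] S) ⋈[f=e] R) → 2
  π[h](((T ⋈[h=c] S) ⋈[f=e] R)) → 2

|E| = 2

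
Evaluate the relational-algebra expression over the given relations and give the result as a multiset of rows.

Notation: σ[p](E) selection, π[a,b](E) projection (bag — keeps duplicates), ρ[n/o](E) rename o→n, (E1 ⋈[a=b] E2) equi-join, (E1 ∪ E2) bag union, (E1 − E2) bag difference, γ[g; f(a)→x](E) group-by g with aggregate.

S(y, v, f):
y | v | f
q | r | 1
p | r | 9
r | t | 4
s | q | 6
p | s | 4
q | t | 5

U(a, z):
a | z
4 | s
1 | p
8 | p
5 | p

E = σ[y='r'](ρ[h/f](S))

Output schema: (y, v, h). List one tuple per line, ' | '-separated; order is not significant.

Subexpression sizes:
  S → 6
  ρ[h/f](S) → 6
  σ[y='r'](ρ[h/f](S)) → 1

== RESULT ==
y | v | h
r | t | 4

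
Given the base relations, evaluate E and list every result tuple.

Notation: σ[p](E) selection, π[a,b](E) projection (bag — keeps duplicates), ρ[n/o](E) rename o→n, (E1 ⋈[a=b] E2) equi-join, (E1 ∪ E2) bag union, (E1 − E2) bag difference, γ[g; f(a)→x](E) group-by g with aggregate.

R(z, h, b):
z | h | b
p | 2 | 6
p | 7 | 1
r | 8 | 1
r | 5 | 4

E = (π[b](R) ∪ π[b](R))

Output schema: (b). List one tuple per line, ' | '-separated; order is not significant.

Per-node cardinality:
  R → 4
  π[b](R) → 4
  R → 4
  π[b](R) → 4
  (π[b](R) ∪ π[b](R)) → 8

== RESULT ==
b
1
1
1
1
4
4
6
6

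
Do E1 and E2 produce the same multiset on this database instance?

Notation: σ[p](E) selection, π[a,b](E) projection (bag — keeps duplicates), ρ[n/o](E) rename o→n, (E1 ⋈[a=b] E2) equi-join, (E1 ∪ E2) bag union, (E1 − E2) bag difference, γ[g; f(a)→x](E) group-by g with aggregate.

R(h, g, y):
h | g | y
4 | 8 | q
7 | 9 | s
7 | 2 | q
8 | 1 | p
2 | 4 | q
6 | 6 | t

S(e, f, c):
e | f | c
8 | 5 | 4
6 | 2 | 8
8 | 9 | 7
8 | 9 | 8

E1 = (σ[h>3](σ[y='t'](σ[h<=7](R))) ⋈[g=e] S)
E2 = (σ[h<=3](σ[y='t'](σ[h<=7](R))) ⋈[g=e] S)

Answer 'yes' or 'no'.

E1 row counts bottom-up:
  R → 6
  σ[h<=7](R) → 5
  σ[y='t'](σ[h<=7](R)) → 1
  σ[h>3](σ[y='t'](σ[h<=7](R))) → 1
  S → 4
  (σ[h>3](σ[y='t'](σ[h<=7](R))) ⋈[g=e] S) → 1
E2 row counts bottom-up:
  R → 6
  σ[h<=7](R) → 5
  σ[y='t'](σ[h<=7](R)) → 1
  σ[h<=3](σ[y='t'](σ[h<=7](R))) → 0
  S → 4
  (σ[h<=3](σ[y='t'](σ[h<=7](R))) ⋈[g=e] S) → 0

E1 result:
h | g | y | e | f | c
6 | 6 | t | 6 | 2 | 8
E2 result:
h | g | y | e | f | c
(0 rows)
Witness: (6, 6, 't', 6, 2, 8) appears 1× in E1 but 0× in E2.

no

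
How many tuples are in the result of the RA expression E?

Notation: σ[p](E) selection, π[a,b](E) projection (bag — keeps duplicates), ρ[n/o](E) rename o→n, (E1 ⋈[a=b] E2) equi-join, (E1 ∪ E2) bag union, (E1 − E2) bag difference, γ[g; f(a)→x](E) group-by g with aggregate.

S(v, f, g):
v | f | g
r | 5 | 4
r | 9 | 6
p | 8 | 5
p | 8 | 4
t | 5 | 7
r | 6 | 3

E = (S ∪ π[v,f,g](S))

Per-node cardinality:
  S → 6
  S → 6
  π[v,f,g](S) → 6
  (S ∪ π[v,f,g](S)) → 12

|E| = 12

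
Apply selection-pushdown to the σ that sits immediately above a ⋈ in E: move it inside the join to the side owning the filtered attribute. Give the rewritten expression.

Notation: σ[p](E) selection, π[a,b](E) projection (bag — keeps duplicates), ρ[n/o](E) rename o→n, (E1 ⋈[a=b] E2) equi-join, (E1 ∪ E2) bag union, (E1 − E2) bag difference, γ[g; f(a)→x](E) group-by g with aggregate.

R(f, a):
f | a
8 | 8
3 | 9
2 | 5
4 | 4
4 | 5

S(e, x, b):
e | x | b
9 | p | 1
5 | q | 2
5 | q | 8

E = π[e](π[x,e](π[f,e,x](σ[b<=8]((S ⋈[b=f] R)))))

σ filters on b, owned by the left side.
E' = π[e](π[x,e](π[f,e,x]((σ[b<=8](S) ⋈[b=f] R))))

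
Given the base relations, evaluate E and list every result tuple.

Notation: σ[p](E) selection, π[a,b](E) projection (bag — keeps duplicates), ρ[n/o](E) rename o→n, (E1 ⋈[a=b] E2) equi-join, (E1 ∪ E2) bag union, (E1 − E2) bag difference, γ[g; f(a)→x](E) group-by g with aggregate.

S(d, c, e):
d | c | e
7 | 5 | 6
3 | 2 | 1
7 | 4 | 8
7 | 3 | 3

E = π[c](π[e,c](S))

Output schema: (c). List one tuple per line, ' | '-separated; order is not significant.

Stepwise |·|:
  S → 4
  π[e,c](S) → 4
  π[c](π[e,c](S)) → 4

== RESULT ==
c
2
3
4
5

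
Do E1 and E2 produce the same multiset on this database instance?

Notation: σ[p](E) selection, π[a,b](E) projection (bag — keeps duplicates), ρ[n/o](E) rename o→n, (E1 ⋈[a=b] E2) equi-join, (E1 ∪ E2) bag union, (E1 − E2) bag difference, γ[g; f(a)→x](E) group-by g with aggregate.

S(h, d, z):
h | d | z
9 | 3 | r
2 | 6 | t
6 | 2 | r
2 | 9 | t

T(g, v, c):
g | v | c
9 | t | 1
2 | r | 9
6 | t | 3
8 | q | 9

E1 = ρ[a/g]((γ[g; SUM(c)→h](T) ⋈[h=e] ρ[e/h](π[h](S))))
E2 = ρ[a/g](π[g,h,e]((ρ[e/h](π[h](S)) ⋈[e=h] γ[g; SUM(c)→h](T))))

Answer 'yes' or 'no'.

E1 stepwise |·|:
  T → 4
  γ[g; SUM(c)→h](T) → 4
  S → 4
  π[h](S) → 4
  ρ[e/h](π[h](S)) → 4
  (γ[g; SUM(c)→h](T) ⋈[h=e] ρ[e/h](π[h](S))) → 2
  ρ[a/g]((γ[g; SUM(c)→h](T) ⋈[h=e] ρ[e/h](π[h](S)))) → 2
E2 stepwise |·|:
  S → 4
  π[h](S) → 4
  ρ[e/h](π[h](S)) → 4
  T → 4
  γ[g; SUM(c)→h](T) → 4
  (ρ[e/h](π[h](S)) ⋈[e=h] γ[g; SUM(c)→h](T)) → 2
  π[g,h,e]((ρ[e/h](π[h](S)) ⋈[e=h] γ[g; SUM(c)→h](T))) → 2
  ρ[a/g](π[g,h,e]((ρ[e/h](π[h](S)) ⋈[e=h] γ[g; SUM(c)→h](T)))) → 2

E1 and E2 produce the same multiset:
a | h | e
2 | 9 | 9
8 | 9 | 9

yes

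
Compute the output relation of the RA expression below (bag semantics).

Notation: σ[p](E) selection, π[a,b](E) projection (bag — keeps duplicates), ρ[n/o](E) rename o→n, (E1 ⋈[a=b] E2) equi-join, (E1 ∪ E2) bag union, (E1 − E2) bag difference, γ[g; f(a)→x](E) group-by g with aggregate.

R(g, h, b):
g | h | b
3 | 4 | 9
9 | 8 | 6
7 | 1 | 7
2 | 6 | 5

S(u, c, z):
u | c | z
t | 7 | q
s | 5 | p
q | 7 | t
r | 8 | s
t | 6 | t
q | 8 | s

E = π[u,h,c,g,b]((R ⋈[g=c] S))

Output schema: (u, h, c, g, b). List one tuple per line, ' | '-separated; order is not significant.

Subexpression sizes:
  R → 4
  S → 6
  (R ⋈[g=c] S) → 2
  π[u,h,c,g,b]((R ⋈[g=c] S)) → 2

== RESULT ==
u | h | c | g | b
q | 1 | 7 | 7 | 7
t | 1 | 7 | 7 | 7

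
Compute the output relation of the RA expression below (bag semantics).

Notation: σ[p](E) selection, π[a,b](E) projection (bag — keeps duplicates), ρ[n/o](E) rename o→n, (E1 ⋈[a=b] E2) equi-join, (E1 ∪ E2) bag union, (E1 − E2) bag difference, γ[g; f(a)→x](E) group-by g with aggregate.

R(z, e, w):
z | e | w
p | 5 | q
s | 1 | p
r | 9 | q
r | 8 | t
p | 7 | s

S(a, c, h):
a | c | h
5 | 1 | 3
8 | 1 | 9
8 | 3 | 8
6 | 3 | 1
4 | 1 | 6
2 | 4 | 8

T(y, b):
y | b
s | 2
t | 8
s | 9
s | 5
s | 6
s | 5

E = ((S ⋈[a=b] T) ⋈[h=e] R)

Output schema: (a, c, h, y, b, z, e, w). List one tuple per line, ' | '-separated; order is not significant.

Stepwise |·|:
  S → 6
  T → 6
  (S ⋈[a=b] T) → 6
  R → 5
  ((S ⋈[a=b] T) ⋈[h=e] R) → 4

== RESULT ==
a | c | h | y | b | z | e | w
2 | 4 | 8 | s | 2 | r | 8 | t
6 | 3 | 1 | s | 6 | s | 1 | p
8 | 1 | 9 | t | 8 | r | 9 | q
8 | 3 | 8 | t | 8 | r | 8 | t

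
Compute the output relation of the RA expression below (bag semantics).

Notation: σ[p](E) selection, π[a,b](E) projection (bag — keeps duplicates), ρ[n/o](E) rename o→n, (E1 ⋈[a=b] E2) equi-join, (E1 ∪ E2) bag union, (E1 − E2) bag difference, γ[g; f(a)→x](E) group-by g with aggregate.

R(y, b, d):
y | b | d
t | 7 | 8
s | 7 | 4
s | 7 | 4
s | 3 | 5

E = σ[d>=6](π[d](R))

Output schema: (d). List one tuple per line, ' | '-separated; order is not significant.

Row counts bottom-up:
  R → 4
  π[d](R) → 4
  σ[d>=6](π[d](R)) → 1

== RESULT ==
d
8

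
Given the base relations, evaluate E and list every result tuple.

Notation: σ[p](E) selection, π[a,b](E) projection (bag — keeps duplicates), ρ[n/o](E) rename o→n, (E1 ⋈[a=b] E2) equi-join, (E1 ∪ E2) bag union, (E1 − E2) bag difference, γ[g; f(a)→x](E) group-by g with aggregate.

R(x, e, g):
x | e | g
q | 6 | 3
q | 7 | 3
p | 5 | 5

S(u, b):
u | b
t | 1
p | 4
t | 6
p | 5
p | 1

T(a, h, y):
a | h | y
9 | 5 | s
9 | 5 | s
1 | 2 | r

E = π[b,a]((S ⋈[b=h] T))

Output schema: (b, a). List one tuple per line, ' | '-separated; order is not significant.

Per-node cardinality:
  S → 5
  T → 3
  (S ⋈[b=h] T) → 2
  π[b,a]((S ⋈[b=h] T)) → 2

== RESULT ==
b | a
5 | 9
5 | 9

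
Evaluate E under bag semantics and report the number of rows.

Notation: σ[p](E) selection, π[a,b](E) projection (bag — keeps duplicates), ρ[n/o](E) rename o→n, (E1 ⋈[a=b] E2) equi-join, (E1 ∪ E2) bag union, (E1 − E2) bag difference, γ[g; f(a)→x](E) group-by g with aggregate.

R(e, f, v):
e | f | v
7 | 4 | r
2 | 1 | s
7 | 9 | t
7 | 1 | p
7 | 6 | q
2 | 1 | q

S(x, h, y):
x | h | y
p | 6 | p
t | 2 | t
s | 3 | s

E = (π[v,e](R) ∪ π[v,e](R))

Subexpression sizes:
  R → 6
  π[v,e](R) → 6
  R → 6
  π[v,e](R) → 6
  (π[v,e](R) ∪ π[v,e](R)) → 12

|E| = 12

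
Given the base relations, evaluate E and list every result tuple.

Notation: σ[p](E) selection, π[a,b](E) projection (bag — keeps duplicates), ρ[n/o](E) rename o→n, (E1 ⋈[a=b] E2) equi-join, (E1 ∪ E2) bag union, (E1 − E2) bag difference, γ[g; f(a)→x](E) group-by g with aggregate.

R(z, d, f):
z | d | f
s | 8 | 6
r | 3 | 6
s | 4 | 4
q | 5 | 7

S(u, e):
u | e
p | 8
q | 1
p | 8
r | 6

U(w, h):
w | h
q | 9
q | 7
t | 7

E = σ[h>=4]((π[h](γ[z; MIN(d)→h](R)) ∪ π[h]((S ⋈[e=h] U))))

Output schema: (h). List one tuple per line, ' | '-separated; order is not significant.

Stepwise |·|:
  R → 4
  γ[z; MIN(d)→h](R) → 3
  π[h](γ[z; MIN(d)→h](R)) → 3
  S → 4
  U → 3
  (S ⋈[e=h] U) → 0
  π[h]((S ⋈[e=h] U)) → 0
  (π[h](γ[z; MIN(d)→h](R)) ∪ π[h]((S ⋈[e=h] U))) → 3
  σ[h>=4]((π[h](γ[z; MIN(d)→h](R)) ∪ π[h]((S ⋈[e=h] U)))) → 2

== RESULT ==
h
4
5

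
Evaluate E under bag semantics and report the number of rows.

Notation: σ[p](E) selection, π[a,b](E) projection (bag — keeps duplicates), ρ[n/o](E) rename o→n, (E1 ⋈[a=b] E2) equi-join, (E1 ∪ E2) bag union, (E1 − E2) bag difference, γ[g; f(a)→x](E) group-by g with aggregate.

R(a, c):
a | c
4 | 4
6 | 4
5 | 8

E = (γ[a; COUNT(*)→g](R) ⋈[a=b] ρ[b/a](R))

Stepwise |·|:
  R → 3
  γ[a; COUNT(*)→g](R) → 3
  R → 3
  ρ[b/a](R) → 3
  (γ[a; COUNT(*)→g](R) ⋈[a=b] ρ[b/a](R)) → 3

|E| = 3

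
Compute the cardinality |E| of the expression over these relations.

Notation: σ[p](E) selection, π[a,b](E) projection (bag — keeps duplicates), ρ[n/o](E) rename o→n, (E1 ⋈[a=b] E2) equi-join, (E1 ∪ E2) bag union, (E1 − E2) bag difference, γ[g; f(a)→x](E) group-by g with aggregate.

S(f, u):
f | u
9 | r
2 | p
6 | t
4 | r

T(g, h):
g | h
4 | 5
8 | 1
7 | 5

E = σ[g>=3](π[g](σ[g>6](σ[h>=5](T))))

Subexpression sizes:
  T → 3
  σ[h>=5](T) → 2
  σ[g>6](σ[h>=5](T)) → 1
  π[g](σ[g>6](σ[h>=5](T))) → 1
  σ[g>=3](π[g](σ[g>6](σ[h>=5](T)))) → 1

|E| = 1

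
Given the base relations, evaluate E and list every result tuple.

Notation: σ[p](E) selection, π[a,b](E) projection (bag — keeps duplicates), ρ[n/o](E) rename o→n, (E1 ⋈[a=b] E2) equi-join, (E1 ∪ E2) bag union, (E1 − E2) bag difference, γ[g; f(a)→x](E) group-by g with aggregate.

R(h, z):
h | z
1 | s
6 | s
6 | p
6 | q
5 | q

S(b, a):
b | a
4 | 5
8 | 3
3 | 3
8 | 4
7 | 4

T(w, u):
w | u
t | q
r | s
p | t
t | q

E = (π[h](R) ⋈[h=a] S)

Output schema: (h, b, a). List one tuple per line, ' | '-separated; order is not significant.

Stepwise |·|:
  R → 5
  π[h](R) → 5
  S → 5
  (π[h](R) ⋈[h=a] S) → 1

== RESULT ==
h | b | a
5 | 4 | 5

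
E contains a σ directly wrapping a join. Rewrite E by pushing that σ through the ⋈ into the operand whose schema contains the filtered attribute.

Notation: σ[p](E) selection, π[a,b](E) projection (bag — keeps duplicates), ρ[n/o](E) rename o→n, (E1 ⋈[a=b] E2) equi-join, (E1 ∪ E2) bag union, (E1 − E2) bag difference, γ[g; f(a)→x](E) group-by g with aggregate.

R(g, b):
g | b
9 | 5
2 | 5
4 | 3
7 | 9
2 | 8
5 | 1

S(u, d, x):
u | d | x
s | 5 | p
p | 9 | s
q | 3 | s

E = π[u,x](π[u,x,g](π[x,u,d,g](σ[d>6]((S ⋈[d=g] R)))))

σ filters on d, owned by the left side.
E' = π[u,x](π[u,x,g](π[x,u,d,g]((σ[d>6](S) ⋈[d=g] R))))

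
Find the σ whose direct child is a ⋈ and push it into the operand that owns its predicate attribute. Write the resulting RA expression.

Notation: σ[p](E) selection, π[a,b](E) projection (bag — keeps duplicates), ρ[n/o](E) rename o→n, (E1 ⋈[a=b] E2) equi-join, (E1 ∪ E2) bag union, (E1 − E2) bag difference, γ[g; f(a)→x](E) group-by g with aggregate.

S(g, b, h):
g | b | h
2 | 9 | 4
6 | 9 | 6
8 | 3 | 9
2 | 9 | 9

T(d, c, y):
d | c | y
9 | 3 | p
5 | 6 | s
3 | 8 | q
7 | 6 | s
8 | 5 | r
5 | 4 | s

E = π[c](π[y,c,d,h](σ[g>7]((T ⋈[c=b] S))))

σ filters on g, owned by the right side.
E' = π[c](π[y,c,d,h]((T ⋈[c=b] σ[g>7](S))))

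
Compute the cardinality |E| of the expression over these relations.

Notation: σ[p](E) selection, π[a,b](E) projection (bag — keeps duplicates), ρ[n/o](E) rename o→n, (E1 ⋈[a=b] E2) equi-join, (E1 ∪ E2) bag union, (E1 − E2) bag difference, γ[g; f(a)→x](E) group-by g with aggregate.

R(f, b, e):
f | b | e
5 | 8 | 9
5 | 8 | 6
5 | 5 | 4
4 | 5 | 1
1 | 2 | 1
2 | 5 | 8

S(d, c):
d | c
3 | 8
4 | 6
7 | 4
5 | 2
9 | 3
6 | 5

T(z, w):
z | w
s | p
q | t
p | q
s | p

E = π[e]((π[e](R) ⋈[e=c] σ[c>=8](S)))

Subexpression sizes:
  R → 6
  π[e](R) → 6
  S → 6
  σ[c>=8](S) → 1
  (π[e](R) ⋈[e=c] σ[c>=8](S)) → 1
  π[e]((π[e](R) ⋈[e=c] σ[c>=8](S))) → 1

|E| = 1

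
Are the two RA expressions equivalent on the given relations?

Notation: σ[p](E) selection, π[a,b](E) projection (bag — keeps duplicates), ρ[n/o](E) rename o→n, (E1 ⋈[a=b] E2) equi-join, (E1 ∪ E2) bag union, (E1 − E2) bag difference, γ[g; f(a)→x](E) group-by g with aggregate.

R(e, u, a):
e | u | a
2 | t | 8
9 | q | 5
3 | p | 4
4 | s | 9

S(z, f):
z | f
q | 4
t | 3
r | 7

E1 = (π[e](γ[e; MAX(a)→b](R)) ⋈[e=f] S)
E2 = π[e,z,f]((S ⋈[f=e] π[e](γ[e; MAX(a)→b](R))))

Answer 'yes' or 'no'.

E1 row counts bottom-up:
  R → 4
  γ[e; MAX(a)→b](R) → 4
  π[e](γ[e; MAX(a)→b](R)) → 4
  S → 3
  (π[e](γ[e; MAX(a)→b](R)) ⋈[e=f] S) → 2
E2 row counts bottom-up:
  S → 3
  R → 4
  γ[e; MAX(a)→b](R) → 4
  π[e](γ[e; MAX(a)→b](R)) → 4
  (S ⋈[f=e] π[e](γ[e; MAX(a)→b](R))) → 2
  π[e,z,f]((S ⋈[f=e] π[e](γ[e; MAX(a)→b](R)))) → 2

E1 and E2 produce the same multiset:
e | z | f
3 | t | 3
4 | q | 4

yes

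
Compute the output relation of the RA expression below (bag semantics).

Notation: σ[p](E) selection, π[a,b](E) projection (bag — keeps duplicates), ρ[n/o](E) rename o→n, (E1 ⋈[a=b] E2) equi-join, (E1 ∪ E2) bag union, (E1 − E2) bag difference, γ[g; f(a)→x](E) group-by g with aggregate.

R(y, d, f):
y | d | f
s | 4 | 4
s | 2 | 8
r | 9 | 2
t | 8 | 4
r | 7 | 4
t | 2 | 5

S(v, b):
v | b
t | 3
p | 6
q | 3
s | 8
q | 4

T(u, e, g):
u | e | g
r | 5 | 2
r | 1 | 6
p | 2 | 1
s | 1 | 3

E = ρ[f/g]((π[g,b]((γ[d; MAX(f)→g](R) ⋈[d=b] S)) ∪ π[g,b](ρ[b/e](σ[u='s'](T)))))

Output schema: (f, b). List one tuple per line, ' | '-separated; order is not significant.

Per-node cardinality:
  R → 6
  γ[d; MAX(f)→g](R) → 5
  S → 5
  (γ[d; MAX(f)→g](R) ⋈[d=b] S) → 2
  π[g,b]((γ[d; MAX(f)→g](R) ⋈[d=b] S)) → 2
  T → 4
  σ[u='s'](T) → 1
  ρ[b/e](σ[u='s'](T)) → 1
  π[g,b](ρ[b/e](σ[u='s'](T))) → 1
  (π[g,b]((γ[d; MAX(f)→g](R) ⋈[d=b] S)) ∪ π[g,b](ρ[b/e](σ[u='s'](T)))) → 3
  ρ[f/g]((π[g,b]((γ[d; MAX(f)→g](R) ⋈[d=b] S)) ∪ π[g,b](ρ[b/e](σ[u='s'](T))))) → 3

== RESULT ==
f | b
3 | 1
4 | 4
4 | 8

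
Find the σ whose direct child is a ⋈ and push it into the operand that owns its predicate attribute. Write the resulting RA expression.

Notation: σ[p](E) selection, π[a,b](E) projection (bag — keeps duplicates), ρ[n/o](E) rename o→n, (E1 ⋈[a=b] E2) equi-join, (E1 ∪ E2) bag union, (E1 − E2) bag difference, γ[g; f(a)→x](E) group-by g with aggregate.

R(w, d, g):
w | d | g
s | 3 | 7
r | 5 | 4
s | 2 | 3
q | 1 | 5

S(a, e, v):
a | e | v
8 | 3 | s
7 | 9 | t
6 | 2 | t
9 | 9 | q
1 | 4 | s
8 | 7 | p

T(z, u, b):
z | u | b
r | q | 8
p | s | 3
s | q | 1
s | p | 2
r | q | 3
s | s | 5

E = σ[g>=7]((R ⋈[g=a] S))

σ filters on g, owned by the left side.
E' = (σ[g>=7](R) ⋈[g=a] S)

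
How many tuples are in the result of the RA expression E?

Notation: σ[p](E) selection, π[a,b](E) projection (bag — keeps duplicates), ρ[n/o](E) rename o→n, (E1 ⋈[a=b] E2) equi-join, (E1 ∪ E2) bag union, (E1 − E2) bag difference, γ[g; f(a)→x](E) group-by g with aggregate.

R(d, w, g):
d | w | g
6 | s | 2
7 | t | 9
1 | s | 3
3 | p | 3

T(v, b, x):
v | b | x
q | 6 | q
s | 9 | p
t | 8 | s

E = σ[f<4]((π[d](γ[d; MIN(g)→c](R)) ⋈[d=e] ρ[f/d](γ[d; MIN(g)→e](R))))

Subexpression sizes:
  R → 4
  γ[d; MIN(g)→c](R) → 4
  π[d](γ[d; MIN(g)→c](R)) → 4
  R → 4
  γ[d; MIN(g)→e](R) → 4
  ρ[f/d](γ[d; MIN(g)→e](R)) → 4
  (π[d](γ[d; MIN(g)→c](R)) ⋈[d=e] ρ[f/d](γ[d; MIN(g)→e](R))) → 2
  σ[f<4]((π[d](γ[d; MIN(g)→c](R)) ⋈[d=e] ρ[f/d](γ[d; MIN(g)→e](R)))) → 2

|E| = 2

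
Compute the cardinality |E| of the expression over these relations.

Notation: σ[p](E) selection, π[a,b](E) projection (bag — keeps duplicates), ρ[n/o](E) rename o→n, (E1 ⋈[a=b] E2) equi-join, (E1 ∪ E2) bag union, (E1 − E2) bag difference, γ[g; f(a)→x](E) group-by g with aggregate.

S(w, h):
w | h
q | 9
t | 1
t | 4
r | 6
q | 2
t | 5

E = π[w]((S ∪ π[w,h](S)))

Stepwise |·|:
  S → 6
  S → 6
  π[w,h](S) → 6
  (S ∪ π[w,h](S)) → 12
  π[w]((S ∪ π[w,h](S))) → 12

|E| = 12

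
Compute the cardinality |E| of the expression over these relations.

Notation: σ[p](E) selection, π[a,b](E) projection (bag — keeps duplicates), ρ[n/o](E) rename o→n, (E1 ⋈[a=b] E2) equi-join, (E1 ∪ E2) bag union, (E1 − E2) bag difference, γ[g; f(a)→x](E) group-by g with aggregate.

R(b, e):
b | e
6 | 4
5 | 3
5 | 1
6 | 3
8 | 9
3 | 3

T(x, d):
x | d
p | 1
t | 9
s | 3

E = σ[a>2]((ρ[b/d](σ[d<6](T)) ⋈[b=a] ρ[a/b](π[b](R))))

Stepwise |·|:
  T → 3
  σ[d<6](T) → 2
  ρ[b/d](σ[d<6](T)) → 2
  R → 6
  π[b](R) → 6
  ρ[a/b](π[b](R)) → 6
  (ρ[b/d](σ[d<6](T)) ⋈[b=a] ρ[a/b](π[b](R))) → 1
  σ[a>2]((ρ[b/d](σ[d<6](T)) ⋈[b=a] ρ[a/b](π[b](R)))) → 1

|E| = 1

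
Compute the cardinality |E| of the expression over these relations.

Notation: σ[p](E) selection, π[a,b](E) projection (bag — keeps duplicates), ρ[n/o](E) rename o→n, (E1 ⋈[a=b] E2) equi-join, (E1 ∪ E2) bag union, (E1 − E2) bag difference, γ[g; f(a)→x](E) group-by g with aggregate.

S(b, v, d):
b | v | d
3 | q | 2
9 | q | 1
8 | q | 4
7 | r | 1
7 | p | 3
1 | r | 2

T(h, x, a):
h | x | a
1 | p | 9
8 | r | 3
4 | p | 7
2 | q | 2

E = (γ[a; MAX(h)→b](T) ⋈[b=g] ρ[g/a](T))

Subexpression sizes:
  T → 4
  γ[a; MAX(h)→b](T) → 4
  T → 4
  ρ[g/a](T) → 4
  (γ[a; MAX(h)→b](T) ⋈[b=g] ρ[g/a](T)) → 1

|E| = 1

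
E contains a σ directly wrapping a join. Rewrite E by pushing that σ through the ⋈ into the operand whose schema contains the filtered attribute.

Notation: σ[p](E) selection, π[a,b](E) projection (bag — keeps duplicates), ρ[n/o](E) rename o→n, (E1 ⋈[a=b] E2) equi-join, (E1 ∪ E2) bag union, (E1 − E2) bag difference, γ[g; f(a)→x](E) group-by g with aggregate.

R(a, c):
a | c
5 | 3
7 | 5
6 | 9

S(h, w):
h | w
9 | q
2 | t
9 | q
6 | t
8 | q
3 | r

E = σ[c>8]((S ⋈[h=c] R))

σ filters on c, owned by the right side.
E' = (S ⋈[h=c] σ[c>8](R))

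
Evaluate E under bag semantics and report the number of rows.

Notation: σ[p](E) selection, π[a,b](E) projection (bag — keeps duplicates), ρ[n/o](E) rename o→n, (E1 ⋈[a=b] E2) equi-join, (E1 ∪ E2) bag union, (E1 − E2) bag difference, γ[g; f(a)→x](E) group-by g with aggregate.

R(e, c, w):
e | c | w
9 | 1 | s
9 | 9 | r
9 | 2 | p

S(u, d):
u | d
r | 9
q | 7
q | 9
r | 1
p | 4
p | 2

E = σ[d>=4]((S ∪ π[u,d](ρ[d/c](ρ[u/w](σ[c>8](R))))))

Per-node cardinality:
  S → 6
  R → 3
  σ[c>8](R) → 1
  ρ[u/w](σ[c>8](R)) → 1
  ρ[d/c](ρ[u/w](σ[c>8](R))) → 1
  π[u,d](ρ[d/c](ρ[u/w](σ[c>8](R)))) → 1
  (S ∪ π[u,d](ρ[d/c](ρ[u/w](σ[c>8](R))))) → 7
  σ[d>=4]((S ∪ π[u,d](ρ[d/c](ρ[u/w](σ[c>8](R)))))) → 5

|E| = 5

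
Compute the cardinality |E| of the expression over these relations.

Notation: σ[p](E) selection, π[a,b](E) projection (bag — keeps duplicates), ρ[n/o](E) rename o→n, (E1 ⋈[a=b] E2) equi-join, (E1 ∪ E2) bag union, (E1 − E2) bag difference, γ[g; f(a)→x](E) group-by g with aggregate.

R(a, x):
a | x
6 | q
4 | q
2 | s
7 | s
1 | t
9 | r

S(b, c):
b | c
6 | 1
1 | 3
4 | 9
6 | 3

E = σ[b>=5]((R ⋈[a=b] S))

Row counts bottom-up:
  R → 6
  S → 4
  (R ⋈[a=b] S) → 4
  σ[b>=5]((R ⋈[a=b] S)) → 2

|E| = 2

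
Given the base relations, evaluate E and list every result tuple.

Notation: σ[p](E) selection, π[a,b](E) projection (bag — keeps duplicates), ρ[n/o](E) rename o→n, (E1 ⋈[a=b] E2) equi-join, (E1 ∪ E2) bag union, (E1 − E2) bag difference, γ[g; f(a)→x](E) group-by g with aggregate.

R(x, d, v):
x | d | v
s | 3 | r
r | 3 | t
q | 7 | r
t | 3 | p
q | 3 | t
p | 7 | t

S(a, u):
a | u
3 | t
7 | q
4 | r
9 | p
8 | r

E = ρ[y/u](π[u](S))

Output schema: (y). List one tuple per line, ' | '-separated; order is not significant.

Row counts bottom-up:
  S → 5
  π[u](S) → 5
  ρ[y/u](π[u](S)) → 5

== RESULT ==
y
p
q
r
r
t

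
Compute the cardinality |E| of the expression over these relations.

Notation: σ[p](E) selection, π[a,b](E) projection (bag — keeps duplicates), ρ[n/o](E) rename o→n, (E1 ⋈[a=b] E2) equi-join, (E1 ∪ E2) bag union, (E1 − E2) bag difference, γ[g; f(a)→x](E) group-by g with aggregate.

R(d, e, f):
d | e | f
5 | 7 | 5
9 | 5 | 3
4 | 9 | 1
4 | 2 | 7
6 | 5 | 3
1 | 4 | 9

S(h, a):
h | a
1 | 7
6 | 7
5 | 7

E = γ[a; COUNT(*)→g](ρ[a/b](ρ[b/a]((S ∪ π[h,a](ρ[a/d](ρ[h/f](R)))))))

Row counts bottom-up:
  S → 3
  R → 6
  ρ[h/f](R) → 6
  ρ[a/d](ρ[h/f](R)) → 6
  π[h,a](ρ[a/d](ρ[h/f](R))) → 6
  (S ∪ π[h,a](ρ[a/d](ρ[h/f](R)))) → 9
  ρ[b/a]((S ∪ π[h,a](ρ[a/d](ρ[h/f](R))))) → 9
  ρ[a/b](ρ[b/a]((S ∪ π[h,a](ρ[a/d](ρ[h/f](R)))))) → 9
  γ[a; COUNT(*)→g](ρ[a/b](ρ[b/a]((S ∪ π[h,a](ρ[a/d](ρ[h/f](R))))))) → 6

|E| = 6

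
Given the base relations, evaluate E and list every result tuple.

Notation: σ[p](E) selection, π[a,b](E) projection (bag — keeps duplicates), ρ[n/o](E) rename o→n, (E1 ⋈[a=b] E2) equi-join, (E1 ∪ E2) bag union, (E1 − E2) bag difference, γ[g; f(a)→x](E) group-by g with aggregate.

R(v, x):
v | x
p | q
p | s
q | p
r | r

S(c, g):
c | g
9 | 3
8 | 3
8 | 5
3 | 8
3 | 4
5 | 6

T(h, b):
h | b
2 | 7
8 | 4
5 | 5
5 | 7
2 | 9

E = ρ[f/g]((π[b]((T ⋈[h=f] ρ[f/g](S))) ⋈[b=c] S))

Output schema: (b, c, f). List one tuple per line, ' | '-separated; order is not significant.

Stepwise |·|:
  T → 5
  S → 6
  ρ[f/g](S) → 6
  (T ⋈[h=f] ρ[f/g](S)) → 3
  π[b]((T ⋈[h=f] ρ[f/g](S))) → 3
  S → 6
  (π[b]((T ⋈[h=f] ρ[f/g](S))) ⋈[b=c] S) → 1
  ρ[f/g]((π[b]((T ⋈[h=f] ρ[f/g](S))) ⋈[b=c] S)) → 1

== RESULT ==
b | c | f
5 | 5 | 6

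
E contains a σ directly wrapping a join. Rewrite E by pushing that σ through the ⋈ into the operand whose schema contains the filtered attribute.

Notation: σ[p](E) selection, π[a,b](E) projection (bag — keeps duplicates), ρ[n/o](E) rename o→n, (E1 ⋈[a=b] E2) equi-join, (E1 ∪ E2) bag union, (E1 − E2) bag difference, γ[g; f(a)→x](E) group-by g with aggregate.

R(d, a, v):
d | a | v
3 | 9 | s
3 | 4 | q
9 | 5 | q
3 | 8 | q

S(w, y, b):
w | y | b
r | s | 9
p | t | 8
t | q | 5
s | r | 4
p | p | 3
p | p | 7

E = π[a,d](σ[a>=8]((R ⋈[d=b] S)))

σ filters on a, owned by the left side.
E' = π[a,d]((σ[a>=8](R) ⋈[d=b] S))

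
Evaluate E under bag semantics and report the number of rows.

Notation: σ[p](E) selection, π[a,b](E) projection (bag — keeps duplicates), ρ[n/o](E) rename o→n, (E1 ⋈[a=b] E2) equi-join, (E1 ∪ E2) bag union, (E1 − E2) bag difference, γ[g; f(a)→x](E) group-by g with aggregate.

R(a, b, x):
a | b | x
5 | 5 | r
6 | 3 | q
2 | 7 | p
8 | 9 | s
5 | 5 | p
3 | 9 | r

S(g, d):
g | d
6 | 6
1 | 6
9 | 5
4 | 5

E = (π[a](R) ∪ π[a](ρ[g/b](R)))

Row counts bottom-up:
  R → 6
  π[a](R) → 6
  R → 6
  ρ[g/b](R) → 6
  π[a](ρ[g/b](R)) → 6
  (π[a](R) ∪ π[a](ρ[g/b](R))) → 12

|E| = 12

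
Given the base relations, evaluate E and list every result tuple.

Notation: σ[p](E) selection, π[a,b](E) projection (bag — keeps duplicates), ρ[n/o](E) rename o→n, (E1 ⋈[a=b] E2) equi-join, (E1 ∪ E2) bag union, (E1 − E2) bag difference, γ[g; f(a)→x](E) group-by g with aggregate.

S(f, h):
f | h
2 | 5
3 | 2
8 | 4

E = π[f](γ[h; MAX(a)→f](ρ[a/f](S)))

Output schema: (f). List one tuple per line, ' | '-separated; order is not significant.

Subexpression sizes:
  S → 3
  ρ[a/f](S) → 3
  γ[h; MAX(a)→f](ρ[a/f](S)) → 3
  π[f](γ[h; MAX(a)→f](ρ[a/f](S))) → 3

== RESULT ==
f
2
3
8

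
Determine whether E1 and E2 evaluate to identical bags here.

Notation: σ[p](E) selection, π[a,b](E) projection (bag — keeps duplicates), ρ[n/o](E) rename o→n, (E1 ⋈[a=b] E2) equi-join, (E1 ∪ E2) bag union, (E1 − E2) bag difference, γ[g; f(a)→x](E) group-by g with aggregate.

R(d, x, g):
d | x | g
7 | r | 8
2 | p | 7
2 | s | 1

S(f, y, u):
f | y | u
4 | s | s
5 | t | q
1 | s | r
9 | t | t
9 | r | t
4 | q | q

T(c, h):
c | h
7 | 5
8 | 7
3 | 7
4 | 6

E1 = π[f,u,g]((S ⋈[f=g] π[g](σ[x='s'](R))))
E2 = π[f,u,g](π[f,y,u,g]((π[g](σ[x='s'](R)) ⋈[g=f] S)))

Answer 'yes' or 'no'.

E1 subexpression sizes:
  S → 6
  R → 3
  σ[x='s'](R) → 1
  π[g](σ[x='s'](R)) → 1
  (S ⋈[f=g] π[g](σ[x='s'](R))) → 1
  π[f,u,g]((S ⋈[f=g] π[g](σ[x='s'](R)))) → 1
E2 subexpression sizes:
  R → 3
  σ[x='s'](R) → 1
  π[g](σ[x='s'](R)) → 1
  S → 6
  (π[g](σ[x='s'](R)) ⋈[g=f] S) → 1
  π[f,y,u,g]((π[g](σ[x='s'](R)) ⋈[g=f] S)) → 1
  π[f,u,g](π[f,y,u,g]((π[g](σ[x='s'](R)) ⋈[g=f] S))) → 1

E1 and E2 produce the same multiset:
f | u | g
1 | r | 1

yes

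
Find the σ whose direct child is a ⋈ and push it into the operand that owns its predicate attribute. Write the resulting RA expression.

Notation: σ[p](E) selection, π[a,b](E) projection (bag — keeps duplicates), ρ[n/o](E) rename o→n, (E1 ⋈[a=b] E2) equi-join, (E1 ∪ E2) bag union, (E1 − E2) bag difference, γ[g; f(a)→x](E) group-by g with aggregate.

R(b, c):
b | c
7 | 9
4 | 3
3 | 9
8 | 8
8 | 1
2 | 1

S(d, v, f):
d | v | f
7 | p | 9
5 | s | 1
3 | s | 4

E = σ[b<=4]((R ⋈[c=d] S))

σ filters on b, owned by the left side.
E' = (σ[b<=4](R) ⋈[c=d] S)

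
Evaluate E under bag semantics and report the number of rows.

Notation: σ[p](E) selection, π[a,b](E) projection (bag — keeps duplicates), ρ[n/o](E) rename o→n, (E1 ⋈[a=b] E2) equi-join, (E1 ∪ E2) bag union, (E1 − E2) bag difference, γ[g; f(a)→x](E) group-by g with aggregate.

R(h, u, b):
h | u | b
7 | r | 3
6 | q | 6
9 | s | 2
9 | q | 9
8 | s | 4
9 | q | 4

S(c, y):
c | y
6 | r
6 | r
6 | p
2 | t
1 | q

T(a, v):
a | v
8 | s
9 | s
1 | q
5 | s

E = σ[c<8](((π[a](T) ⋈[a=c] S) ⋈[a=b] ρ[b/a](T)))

Subexpression sizes:
  T → 4
  π[a](T) → 4
  S → 5
  (π[a](T) ⋈[a=c] S) → 1
  T → 4
  ρ[b/a](T) → 4
  ((π[a](T) ⋈[a=c] S) ⋈[a=b] ρ[b/a](T)) → 1
  σ[c<8](((π[a](T) ⋈[a=c] S) ⋈[a=b] ρ[b/a](T))) → 1

|E| = 1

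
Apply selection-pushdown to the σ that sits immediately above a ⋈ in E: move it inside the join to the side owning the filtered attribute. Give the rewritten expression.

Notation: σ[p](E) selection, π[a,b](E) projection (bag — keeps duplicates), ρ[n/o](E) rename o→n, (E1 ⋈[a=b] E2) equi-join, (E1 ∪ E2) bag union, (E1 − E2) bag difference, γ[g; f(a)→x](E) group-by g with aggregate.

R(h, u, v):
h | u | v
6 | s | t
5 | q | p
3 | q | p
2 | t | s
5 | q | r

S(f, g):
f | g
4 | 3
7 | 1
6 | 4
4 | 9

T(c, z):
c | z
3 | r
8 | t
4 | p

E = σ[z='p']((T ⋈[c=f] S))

σ filters on z, owned by the left side.
E' = (σ[z='p'](T) ⋈[c=f] S)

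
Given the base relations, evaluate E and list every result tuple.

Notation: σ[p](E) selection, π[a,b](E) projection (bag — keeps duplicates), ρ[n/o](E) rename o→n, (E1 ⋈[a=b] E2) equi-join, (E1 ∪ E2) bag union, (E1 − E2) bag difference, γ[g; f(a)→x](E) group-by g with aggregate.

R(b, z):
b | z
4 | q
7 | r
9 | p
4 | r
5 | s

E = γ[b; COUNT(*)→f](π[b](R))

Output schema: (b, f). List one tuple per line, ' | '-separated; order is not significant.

Per-node cardinality:
  R → 5
  π[b](R) → 5
  γ[b; COUNT(*)→f](π[b](R)) → 4

== RESULT ==
b | f
4 | 2
5 | 1
7 | 1
9 | 1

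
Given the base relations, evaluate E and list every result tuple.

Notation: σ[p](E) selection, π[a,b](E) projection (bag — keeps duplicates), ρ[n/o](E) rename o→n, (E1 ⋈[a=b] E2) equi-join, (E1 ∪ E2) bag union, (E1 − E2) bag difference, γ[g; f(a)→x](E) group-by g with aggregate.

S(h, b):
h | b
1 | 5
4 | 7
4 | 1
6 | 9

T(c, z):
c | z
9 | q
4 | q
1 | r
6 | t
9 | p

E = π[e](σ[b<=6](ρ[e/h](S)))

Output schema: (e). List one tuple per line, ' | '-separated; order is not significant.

Row counts bottom-up:
  S → 4
  ρ[e/h](S) → 4
  σ[b<=6](ρ[e/h](S)) → 2
  π[e](σ[b<=6](ρ[e/h](S))) → 2

== RESULT ==
e
1
4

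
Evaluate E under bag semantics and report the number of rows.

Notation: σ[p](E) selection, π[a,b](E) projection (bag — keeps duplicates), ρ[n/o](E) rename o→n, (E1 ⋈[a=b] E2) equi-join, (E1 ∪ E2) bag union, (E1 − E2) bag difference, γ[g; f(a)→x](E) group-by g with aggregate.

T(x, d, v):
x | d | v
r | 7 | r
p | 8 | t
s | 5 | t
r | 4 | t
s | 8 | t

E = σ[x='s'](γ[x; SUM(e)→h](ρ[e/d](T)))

Stepwise |·|:
  T → 5
  ρ[e/d](T) → 5
  γ[x; SUM(e)→h](ρ[e/d](T)) → 3
  σ[x='s'](γ[x; SUM(e)→h](ρ[e/d](T))) → 1

|E| = 1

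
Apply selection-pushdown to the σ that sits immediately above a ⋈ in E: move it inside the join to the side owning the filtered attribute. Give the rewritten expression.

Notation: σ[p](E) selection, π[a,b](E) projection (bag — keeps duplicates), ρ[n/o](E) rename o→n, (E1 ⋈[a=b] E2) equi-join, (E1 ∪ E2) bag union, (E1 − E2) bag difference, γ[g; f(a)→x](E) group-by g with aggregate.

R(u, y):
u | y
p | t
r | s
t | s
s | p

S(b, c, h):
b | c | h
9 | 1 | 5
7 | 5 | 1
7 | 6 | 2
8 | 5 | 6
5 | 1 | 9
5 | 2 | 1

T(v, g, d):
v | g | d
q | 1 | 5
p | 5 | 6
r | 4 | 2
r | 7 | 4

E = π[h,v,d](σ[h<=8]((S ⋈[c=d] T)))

σ filters on h, owned by the left side.
E' = π[h,v,d]((σ[h<=8](S) ⋈[c=d] T))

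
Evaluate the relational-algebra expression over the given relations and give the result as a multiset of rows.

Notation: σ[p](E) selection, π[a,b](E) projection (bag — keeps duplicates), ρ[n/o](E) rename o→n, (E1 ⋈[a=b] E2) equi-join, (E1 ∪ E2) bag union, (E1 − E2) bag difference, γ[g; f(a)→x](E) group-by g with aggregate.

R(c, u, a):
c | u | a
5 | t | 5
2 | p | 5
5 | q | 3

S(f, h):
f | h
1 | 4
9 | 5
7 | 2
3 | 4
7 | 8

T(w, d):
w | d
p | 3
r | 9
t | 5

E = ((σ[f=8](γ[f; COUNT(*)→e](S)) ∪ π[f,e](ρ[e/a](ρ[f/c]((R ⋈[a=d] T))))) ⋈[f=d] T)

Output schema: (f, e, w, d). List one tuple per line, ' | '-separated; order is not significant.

Subexpression sizes:
  S → 5
  γ[f; COUNT(*)→e](S) → 4
  σ[f=8](γ[f; COUNT(*)→e](S)) → 0
  R → 3
  T → 3
  (R ⋈[a=d] T) → 3
  ρ[f/c]((R ⋈[a=d] T)) → 3
  ρ[e/a](ρ[f/c]((R ⋈[a=d] T))) → 3
  π[f,e](ρ[e/a](ρ[f/c]((R ⋈[a=d] T)))) → 3
  (σ[f=8](γ[f; COUNT(*)→e](S)) ∪ π[f,e](ρ[e/a](ρ[f/c]((R ⋈[a=d] T))))) → 3
  T → 3
  ((σ[f=8](γ[f; COUNT(*)→e](S)) ∪ π[f,e](ρ[e/a](ρ[f/c]((R ⋈[a=d] T))))) ⋈[f=d] T) → 2

== RESULT ==
f | e | w | d
5 | 3 | t | 5
5 | 5 | t | 5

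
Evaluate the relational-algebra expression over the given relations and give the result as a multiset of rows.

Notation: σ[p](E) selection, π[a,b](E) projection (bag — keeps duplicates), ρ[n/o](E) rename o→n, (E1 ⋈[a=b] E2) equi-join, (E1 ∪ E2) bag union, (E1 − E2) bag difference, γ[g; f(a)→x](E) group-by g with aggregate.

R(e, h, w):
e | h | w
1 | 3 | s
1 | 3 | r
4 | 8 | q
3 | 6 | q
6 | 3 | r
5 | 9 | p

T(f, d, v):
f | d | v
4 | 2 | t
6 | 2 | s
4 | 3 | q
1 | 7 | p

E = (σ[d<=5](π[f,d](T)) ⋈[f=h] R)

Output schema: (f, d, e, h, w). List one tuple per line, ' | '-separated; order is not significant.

Subexpression sizes:
  T → 4
  π[f,d](T) → 4
  σ[d<=5](π[f,d](T)) → 3
  R → 6
  (σ[d<=5](π[f,d](T)) ⋈[f=h] R) → 1

== RESULT ==
f | d | e | h | w
6 | 2 | 3 | 6 | q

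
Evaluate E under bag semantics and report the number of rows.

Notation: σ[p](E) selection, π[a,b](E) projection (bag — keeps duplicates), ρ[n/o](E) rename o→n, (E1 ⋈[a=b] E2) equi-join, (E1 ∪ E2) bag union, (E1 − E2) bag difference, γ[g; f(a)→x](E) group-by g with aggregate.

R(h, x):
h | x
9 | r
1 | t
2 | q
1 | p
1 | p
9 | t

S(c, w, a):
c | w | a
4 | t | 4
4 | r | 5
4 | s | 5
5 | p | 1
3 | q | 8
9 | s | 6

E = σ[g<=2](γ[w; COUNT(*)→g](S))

Per-node cardinality:
  S → 6
  γ[w; COUNT(*)→g](S) → 5
  σ[g<=2](γ[w; COUNT(*)→g](S)) → 5

|E| = 5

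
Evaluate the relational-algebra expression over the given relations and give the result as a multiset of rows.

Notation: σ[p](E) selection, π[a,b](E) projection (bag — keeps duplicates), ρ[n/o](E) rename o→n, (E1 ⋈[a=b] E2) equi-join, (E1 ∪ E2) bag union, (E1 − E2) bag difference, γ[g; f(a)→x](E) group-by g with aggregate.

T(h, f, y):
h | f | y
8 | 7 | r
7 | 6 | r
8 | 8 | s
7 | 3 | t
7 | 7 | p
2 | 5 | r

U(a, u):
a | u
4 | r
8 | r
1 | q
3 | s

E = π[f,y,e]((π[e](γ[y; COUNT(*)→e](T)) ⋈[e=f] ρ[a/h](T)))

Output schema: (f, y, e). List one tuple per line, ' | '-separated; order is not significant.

Stepwise |·|:
  T → 6
  γ[y; COUNT(*)→e](T) → 4
  π[e](γ[y; COUNT(*)→e](T)) → 4
  T → 6
  ρ[a/h](T) → 6
  (π[e](γ[y; COUNT(*)→e](T)) ⋈[e=f] ρ[a/h](T)) → 1
  π[f,y,e]((π[e](γ[y; COUNT(*)→e](T)) ⋈[e=f] ρ[a/h](T))) → 1

== RESULT ==
f | y | e
3 | t | 3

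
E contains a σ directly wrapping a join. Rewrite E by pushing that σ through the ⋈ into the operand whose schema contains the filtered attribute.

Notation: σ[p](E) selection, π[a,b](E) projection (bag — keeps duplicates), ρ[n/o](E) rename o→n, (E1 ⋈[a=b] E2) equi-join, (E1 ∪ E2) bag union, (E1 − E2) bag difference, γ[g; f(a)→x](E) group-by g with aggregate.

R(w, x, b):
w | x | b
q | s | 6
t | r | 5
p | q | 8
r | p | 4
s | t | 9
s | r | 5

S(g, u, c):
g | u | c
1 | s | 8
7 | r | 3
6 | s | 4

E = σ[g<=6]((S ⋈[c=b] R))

σ filters on g, owned by the left side.
E' = (σ[g<=6](S) ⋈[c=b] R)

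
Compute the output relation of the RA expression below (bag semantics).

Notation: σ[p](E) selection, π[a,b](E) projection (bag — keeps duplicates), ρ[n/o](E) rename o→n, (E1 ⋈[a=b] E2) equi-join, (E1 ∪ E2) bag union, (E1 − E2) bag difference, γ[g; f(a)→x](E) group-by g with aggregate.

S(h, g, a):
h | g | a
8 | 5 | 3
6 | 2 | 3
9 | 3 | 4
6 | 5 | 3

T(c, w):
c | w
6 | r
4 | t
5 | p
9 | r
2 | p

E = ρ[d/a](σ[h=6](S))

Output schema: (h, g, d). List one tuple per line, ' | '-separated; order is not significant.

Subexpression sizes:
  S → 4
  σ[h=6](S) → 2
  ρ[d/a](σ[h=6](S)) → 2

== RESULT ==
h | g | d
6 | 2 | 3
6 | 5 | 3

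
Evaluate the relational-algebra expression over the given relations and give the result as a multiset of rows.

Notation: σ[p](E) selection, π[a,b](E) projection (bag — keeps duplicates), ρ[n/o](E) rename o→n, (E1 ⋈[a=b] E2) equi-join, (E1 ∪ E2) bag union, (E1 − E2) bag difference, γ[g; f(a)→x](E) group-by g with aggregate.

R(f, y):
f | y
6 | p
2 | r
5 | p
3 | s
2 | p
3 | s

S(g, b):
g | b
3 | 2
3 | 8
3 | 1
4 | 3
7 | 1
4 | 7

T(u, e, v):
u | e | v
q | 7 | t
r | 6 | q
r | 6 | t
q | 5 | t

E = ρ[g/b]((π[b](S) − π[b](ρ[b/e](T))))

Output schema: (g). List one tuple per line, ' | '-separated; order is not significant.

Per-node cardinality:
  S → 6
  π[b](S) → 6
  T → 4
  ρ[b/e](T) → 4
  π[b](ρ[b/e](T)) → 4
  (π[b](S) − π[b](ρ[b/e](T))) → 5
  ρ[g/b]((π[b](S) − π[b](ρ[b/e](T)))) → 5

== RESULT ==
g
1
1
2
3
8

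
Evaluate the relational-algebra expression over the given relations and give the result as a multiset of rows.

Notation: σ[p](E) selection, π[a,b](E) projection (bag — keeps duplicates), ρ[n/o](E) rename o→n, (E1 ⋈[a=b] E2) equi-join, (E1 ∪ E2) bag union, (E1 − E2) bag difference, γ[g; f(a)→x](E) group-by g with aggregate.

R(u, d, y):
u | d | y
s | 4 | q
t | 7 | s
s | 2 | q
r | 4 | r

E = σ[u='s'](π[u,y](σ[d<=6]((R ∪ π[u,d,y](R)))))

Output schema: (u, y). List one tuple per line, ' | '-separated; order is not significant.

Per-node cardinality:
  R → 4
  R → 4
  π[u,d,y](R) → 4
  (R ∪ π[u,d,y](R)) → 8
  σ[d<=6]((R ∪ π[u,d,y](R))) → 6
  π[u,y](σ[d<=6]((R ∪ π[u,d,y](R)))) → 6
  σ[u='s'](π[u,y](σ[d<=6]((R ∪ π[u,d,y](R))))) → 4

== RESULT ==
u | y
s | q
s | q
s | q
s | q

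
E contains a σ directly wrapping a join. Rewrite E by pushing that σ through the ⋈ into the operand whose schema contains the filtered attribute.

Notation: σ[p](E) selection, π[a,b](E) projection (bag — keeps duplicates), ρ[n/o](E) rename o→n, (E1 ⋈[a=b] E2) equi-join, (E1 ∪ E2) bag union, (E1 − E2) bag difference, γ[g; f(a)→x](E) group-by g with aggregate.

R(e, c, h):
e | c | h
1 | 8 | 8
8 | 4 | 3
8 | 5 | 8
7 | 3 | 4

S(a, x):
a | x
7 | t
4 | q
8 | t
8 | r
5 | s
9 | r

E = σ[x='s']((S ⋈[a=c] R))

σ filters on x, owned by the left side.
E' = (σ[x='s'](S) ⋈[a=c] R)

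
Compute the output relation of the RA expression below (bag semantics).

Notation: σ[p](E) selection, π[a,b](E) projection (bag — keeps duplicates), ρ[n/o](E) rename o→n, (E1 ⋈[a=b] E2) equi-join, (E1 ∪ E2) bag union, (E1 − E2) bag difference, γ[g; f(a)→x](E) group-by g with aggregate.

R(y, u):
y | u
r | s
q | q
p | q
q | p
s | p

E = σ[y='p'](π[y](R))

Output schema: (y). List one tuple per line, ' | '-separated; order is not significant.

Stepwise |·|:
  R → 5
  π[y](R) → 5
  σ[y='p'](π[y](R)) → 1

== RESULT ==
y
p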